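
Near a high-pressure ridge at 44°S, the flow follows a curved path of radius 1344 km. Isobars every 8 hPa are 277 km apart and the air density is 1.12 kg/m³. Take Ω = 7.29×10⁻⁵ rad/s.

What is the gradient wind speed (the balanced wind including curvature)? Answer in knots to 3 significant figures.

65.9 knots

Coriolis parameter at 44°S:
f = 2Ω sin φ = 2 × 7.29×10⁻⁵ × sin 44° = 1.01×10⁻⁴ s⁻¹
Pressure gradient: |∂P/∂n| = 800 Pa / 277000 m = 2.89×10⁻³ Pa/m
Geostrophic speed: V_g = |∂P/∂n|/(fρ) = 2.89×10⁻³/(1.01×10⁻⁴ × 1.12) = 25.5 m/s
Around a high, pressure-gradient force acts outward with centrifugal, so Coriolis balances both:
fV = (1/ρ)|∂P/∂n| + V²/R  →  V² − fR·V + fR·V_g = 0
With fR = 1.01×10⁻⁴ × 1344×10³ m = 136 m/s:
V = [fR − √((fR)² − 4 fR V_g)]/2 = [136 − √(136² − 4×136×25.5)]/2 = 33.9 m/s
Supergeostrophic (V > V_g = 25.5 m/s), as expected around a high.
Converting: 33.9 m/s × 1.944 = 65.9 knots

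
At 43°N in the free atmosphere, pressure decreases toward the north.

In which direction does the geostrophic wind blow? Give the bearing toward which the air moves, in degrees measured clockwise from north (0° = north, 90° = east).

The pressure-gradient force points toward the north (bearing 000°).
Geostrophic balance: in the Northern Hemisphere the Coriolis force deflects motion to the right, so the geostrophic wind blows 90° to the right of the pressure-gradient force (low pressure on the left).
Rotating 000° by 90° clockwise gives 090° — the wind blows toward the east.

090°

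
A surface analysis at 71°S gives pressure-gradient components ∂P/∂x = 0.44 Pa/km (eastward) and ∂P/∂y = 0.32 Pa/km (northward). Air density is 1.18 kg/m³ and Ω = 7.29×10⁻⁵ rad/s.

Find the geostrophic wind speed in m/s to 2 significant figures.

Coriolis parameter at 71°S:
f = 2Ω sin φ = 2 × 7.29×10⁻⁵ × sin 71° = 1.38×10⁻⁴ s⁻¹
In the Southern Hemisphere f is negative: f = −1.38×10⁻⁴ s⁻¹.
Component geostrophic relations (x east, y north):
u_g = −(1/(fρ)) ∂P/∂y,  v_g = (1/(fρ)) ∂P/∂x
u_g = −(0.32×10⁻³)/(−1.38×10⁻⁴ × 1.18) = 1.97 m/s;  v_g = (0.44×10⁻³)/(−1.38×10⁻⁴ × 1.18) = −2.70 m/s
|V_g| = √(u_g² + v_g²) = 3.34 m/s

3.3 m/s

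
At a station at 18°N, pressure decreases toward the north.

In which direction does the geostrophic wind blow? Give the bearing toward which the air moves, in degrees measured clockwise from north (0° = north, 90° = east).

The pressure-gradient force points toward the north (bearing 000°).
Geostrophic balance: in the Northern Hemisphere the Coriolis force deflects motion to the right, so the geostrophic wind blows 90° to the right of the pressure-gradient force (low pressure on the left).
Rotating 000° by 90° clockwise gives 090° — the wind blows toward the east.

090°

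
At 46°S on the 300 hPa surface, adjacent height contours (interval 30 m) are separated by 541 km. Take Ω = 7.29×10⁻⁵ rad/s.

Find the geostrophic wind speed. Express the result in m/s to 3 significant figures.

5.19 m/s

Coriolis parameter at 46°S:
f = 2Ω sin φ = 2 × 7.29×10⁻⁵ × sin 46° = 1.05×10⁻⁴ s⁻¹
Height gradient: |∂Z/∂n| = 30 m / 541000 m = 5.55×10⁻⁵
On a pressure surface, geostrophic balance gives V_g = (g/f)|∂Z/∂n|:
V_g = 9.81 × 5.55×10⁻⁵ / 1.05×10⁻⁴ = 5.19 m/s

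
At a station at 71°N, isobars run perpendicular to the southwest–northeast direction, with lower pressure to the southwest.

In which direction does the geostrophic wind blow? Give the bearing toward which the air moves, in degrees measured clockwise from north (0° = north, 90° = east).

The pressure-gradient force points toward the southwest (bearing 225°).
Geostrophic balance: in the Northern Hemisphere the Coriolis force deflects motion to the right, so the geostrophic wind blows 90° to the right of the pressure-gradient force (low pressure on the left).
Rotating 225° by 90° clockwise gives 315° — the wind blows toward the northwest.

315°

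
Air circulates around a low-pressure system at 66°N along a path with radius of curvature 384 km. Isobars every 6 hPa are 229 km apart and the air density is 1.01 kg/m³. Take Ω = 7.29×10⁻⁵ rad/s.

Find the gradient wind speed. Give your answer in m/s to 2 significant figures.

Coriolis parameter at 66°N:
f = 2Ω sin φ = 2 × 7.29×10⁻⁵ × sin 66° = 1.33×10⁻⁴ s⁻¹
Pressure gradient: |∂P/∂n| = 600 Pa / 229000 m = 2.62×10⁻³ Pa/m
Geostrophic speed: V_g = |∂P/∂n|/(fρ) = 2.62×10⁻³/(1.33×10⁻⁴ × 1.01) = 19.5 m/s
Around a low, centrifugal force acts outward with Coriolis, so pressure-gradient force balances both:
(1/ρ)|∂P/∂n| = fV + V²/R  →  V² + fR·V − fR·V_g = 0
With fR = 1.33×10⁻⁴ × 384×10³ m = 51.1 m/s:
V = [−fR + √((fR)² + 4 fR V_g)]/2 = [−51.1 + √(51.1² + 4×51.1×19.5)]/2 = 15 m/s
Subgeostrophic (V < V_g = 19.5 m/s), as expected around a low.

15 m/s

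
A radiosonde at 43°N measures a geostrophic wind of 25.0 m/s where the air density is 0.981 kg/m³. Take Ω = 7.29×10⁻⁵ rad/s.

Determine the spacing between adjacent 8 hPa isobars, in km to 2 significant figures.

330 km

Coriolis parameter at 43°N:
f = 2Ω sin φ = 2 × 7.29×10⁻⁵ × sin 43° = 9.94×10⁻⁵ s⁻¹
Geostrophic balance rearranged: |∂P/∂n| = f ρ V_g
|∂P/∂n| = 9.94×10⁻⁵ × 0.981 × 25.0 = 2.44×10⁻³ Pa/m
Isobar spacing: Δn = ΔP/|∂P/∂n| = 800 Pa / 2.44×10⁻³ Pa/m = 328050 m ≈ 330 km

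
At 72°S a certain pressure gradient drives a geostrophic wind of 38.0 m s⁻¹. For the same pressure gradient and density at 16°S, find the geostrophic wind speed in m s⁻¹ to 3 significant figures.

131 m s⁻¹

With the same pressure gradient and density, V_g ∝ 1/f ∝ 1/sin φ.
V₂ = V₁ · sin φ₁ / sin φ₂ = 38.0 × sin 72° / sin 16°
V₂ = 38.0 × 0.9511/0.2756 = 131 m s⁻¹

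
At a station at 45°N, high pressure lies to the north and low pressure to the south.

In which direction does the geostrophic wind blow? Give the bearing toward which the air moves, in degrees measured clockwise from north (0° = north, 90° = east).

The pressure-gradient force points toward the south (bearing 180°).
Geostrophic balance: in the Northern Hemisphere the Coriolis force deflects motion to the right, so the geostrophic wind blows 90° to the right of the pressure-gradient force (low pressure on the left).
Rotating 180° by 90° clockwise gives 270° — the wind blows toward the west.

270°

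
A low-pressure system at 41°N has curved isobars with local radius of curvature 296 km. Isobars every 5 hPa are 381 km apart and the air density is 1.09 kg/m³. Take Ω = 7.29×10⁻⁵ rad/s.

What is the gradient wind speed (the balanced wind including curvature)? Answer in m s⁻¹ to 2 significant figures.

Coriolis parameter at 41°N:
f = 2Ω sin φ = 2 × 7.29×10⁻⁵ × sin 41° = 9.57×10⁻⁵ s⁻¹
Pressure gradient: |∂P/∂n| = 500 Pa / 381000 m = 1.31×10⁻³ Pa/m
Geostrophic speed: V_g = |∂P/∂n|/(fρ) = 1.31×10⁻³/(9.57×10⁻⁵ × 1.09) = 12.6 m/s
Around a low, centrifugal force acts outward with Coriolis, so pressure-gradient force balances both:
(1/ρ)|∂P/∂n| = fV + V²/R  →  V² + fR·V − fR·V_g = 0
With fR = 9.57×10⁻⁵ × 296×10³ m = 28.3 m/s:
V = [−fR + √((fR)² + 4 fR V_g)]/2 = [−28.3 + √(28.3² + 4×28.3×12.6)]/2 = 9.44 m/s
Subgeostrophic (V < V_g = 12.6 m/s), as expected around a low.

9.4 m s⁻¹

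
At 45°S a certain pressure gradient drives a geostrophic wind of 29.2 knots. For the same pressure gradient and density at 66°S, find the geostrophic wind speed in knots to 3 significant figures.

With the same pressure gradient and density, V_g ∝ 1/f ∝ 1/sin φ.
V₂ = V₁ · sin φ₁ / sin φ₂ = 29.2 × sin 45° / sin 66°
V₂ = 29.2 × 0.7071/0.9135 = 22.6 knots

22.6 knots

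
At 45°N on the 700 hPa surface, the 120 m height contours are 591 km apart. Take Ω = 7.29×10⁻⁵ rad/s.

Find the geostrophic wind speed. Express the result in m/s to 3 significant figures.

Coriolis parameter at 45°N:
f = 2Ω sin φ = 2 × 7.29×10⁻⁵ × sin 45° = 1.03×10⁻⁴ s⁻¹
Height gradient: |∂Z/∂n| = 120 m / 591000 m = 2.03×10⁻⁴
On a pressure surface, geostrophic balance gives V_g = (g/f)|∂Z/∂n|:
V_g = 9.81 × 2.03×10⁻⁴ / 1.03×10⁻⁴ = 19.3 m/s

19.3 m/s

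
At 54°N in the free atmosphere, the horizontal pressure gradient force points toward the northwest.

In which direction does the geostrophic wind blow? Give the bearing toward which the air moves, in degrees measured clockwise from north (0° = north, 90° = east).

045°

The pressure-gradient force points toward the northwest (bearing 315°).
Geostrophic balance: in the Northern Hemisphere the Coriolis force deflects motion to the right, so the geostrophic wind blows 90° to the right of the pressure-gradient force (low pressure on the left).
Rotating 315° by 90° clockwise gives 045° — the wind blows toward the northeast.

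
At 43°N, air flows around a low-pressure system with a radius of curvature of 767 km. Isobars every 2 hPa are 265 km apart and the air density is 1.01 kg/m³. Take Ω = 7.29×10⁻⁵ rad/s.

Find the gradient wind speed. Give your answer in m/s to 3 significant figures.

Coriolis parameter at 43°N:
f = 2Ω sin φ = 2 × 7.29×10⁻⁵ × sin 43° = 9.94×10⁻⁵ s⁻¹
Pressure gradient: |∂P/∂n| = 200 Pa / 265000 m = 7.55×10⁻⁴ Pa/m
Geostrophic speed: V_g = |∂P/∂n|/(fρ) = 7.55×10⁻⁴/(9.94×10⁻⁵ × 1.01) = 7.51 m/s
Around a low, centrifugal force acts outward with Coriolis, so pressure-gradient force balances both:
(1/ρ)|∂P/∂n| = fV + V²/R  →  V² + fR·V − fR·V_g = 0
With fR = 9.94×10⁻⁵ × 767×10³ m = 76.3 m/s:
V = [−fR + √((fR)² + 4 fR V_g)]/2 = [−76.3 + √(76.3² + 4×76.3×7.51)]/2 = 6.89 m/s
Subgeostrophic (V < V_g = 7.51 m/s), as expected around a low.

6.89 m/s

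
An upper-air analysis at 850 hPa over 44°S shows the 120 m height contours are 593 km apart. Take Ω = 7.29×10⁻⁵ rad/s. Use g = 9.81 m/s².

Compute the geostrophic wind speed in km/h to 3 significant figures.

70.6 km/h

Coriolis parameter at 44°S:
f = 2Ω sin φ = 2 × 7.29×10⁻⁵ × sin 44° = 1.01×10⁻⁴ s⁻¹
Height gradient: |∂Z/∂n| = 120 m / 593000 m = 2.02×10⁻⁴
On a pressure surface, geostrophic balance gives V_g = (g/f)|∂Z/∂n|:
V_g = 9.81 × 2.02×10⁻⁴ / 1.01×10⁻⁴ = 19.6 m/s
Converting: 19.6 m/s × 3.6 = 70.6 km/h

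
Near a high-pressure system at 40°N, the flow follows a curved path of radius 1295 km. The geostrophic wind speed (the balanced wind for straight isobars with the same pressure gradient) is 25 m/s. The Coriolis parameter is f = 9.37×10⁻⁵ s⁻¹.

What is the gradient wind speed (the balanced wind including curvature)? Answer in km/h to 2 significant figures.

Around a high, pressure-gradient force acts outward with centrifugal, so Coriolis balances both:
fV = (1/ρ)|∂P/∂n| + V²/R  →  V² − fR·V + fR·V_g = 0
With fR = 9.37×10⁻⁵ × 1295×10³ m = 121 m/s:
V = [fR − √((fR)² − 4 fR V_g)]/2 = [121 − √(121² − 4×121×25)]/2 = 35.2 m/s
Supergeostrophic (V > V_g = 25 m/s), as expected around a high.
Converting: 35.2 m/s × 3.6 = 130 km/h

130 km/h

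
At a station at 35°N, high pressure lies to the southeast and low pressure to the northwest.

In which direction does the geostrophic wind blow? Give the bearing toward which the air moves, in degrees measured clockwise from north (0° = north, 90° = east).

045°

The pressure-gradient force points toward the northwest (bearing 315°).
Geostrophic balance: in the Northern Hemisphere the Coriolis force deflects motion to the right, so the geostrophic wind blows 90° to the right of the pressure-gradient force (low pressure on the left).
Rotating 315° by 90° clockwise gives 045° — the wind blows toward the northeast.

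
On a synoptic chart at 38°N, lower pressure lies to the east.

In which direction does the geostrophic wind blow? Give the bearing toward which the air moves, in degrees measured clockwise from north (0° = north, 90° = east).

180°

The pressure-gradient force points toward the east (bearing 090°).
Geostrophic balance: in the Northern Hemisphere the Coriolis force deflects motion to the right, so the geostrophic wind blows 90° to the right of the pressure-gradient force (low pressure on the left).
Rotating 090° by 90° clockwise gives 180° — the wind blows toward the south.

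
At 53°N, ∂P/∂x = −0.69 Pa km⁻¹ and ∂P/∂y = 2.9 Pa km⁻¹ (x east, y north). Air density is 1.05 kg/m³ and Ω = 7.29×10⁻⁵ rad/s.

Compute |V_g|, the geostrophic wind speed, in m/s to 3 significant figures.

24.4 m/s

Coriolis parameter at 53°N:
f = 2Ω sin φ = 2 × 7.29×10⁻⁵ × sin 53° = 1.16×10⁻⁴ s⁻¹
Component geostrophic relations (x east, y north):
u_g = −(1/(fρ)) ∂P/∂y,  v_g = (1/(fρ)) ∂P/∂x
u_g = −(2.9×10⁻³)/(1.16×10⁻⁴ × 1.05) = −23.7 m/s;  v_g = (−0.69×10⁻³)/(1.16×10⁻⁴ × 1.05) = −5.64 m/s
|V_g| = √(u_g² + v_g²) = 24.4 m/s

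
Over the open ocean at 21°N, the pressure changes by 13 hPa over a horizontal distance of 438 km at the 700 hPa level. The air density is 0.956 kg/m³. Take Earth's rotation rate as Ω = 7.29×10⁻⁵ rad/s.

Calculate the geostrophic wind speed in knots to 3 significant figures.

116 knots

Coriolis parameter at 21°N:
f = 2Ω sin φ = 2 × 7.29×10⁻⁵ × sin 21° = 5.23×10⁻⁵ s⁻¹
Pressure gradient: |∂P/∂n| = 1300 Pa / 438000 m = 2.97×10⁻³ Pa/m
Geostrophic balance (pressure-gradient force = Coriolis force):
V_g = (1/(fρ)) |∂P/∂n| = 2.97×10⁻³ / (5.23×10⁻⁵ × 0.956) = 59.4 m/s
Converting: 59.4 m/s × 1.944 = 116 knots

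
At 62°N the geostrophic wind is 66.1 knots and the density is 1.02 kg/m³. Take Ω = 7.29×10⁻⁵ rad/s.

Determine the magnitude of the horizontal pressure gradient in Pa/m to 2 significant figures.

Coriolis parameter at 62°N:
f = 2Ω sin φ = 2 × 7.29×10⁻⁵ × sin 62° = 1.29×10⁻⁴ s⁻¹
Wind speed in SI: 66.1 knots = 34.0 m/s
Geostrophic balance rearranged: |∂P/∂n| = f ρ V_g
|∂P/∂n| = 1.29×10⁻⁴ × 1.02 × 34.0 = 4.47×10⁻³ Pa/m

4.5×10⁻³ Pa/m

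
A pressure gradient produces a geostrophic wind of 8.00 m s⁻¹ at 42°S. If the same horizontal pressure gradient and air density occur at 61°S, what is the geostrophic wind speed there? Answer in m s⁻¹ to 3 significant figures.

With the same pressure gradient and density, V_g ∝ 1/f ∝ 1/sin φ.
V₂ = V₁ · sin φ₁ / sin φ₂ = 8.00 × sin 42° / sin 61°
V₂ = 8.00 × 0.6691/0.8746 = 6.12 m s⁻¹

6.12 m s⁻¹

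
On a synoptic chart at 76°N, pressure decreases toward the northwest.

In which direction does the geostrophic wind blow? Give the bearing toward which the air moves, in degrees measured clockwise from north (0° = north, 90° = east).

The pressure-gradient force points toward the northwest (bearing 315°).
Geostrophic balance: in the Northern Hemisphere the Coriolis force deflects motion to the right, so the geostrophic wind blows 90° to the right of the pressure-gradient force (low pressure on the left).
Rotating 315° by 90° clockwise gives 045° — the wind blows toward the northeast.

045°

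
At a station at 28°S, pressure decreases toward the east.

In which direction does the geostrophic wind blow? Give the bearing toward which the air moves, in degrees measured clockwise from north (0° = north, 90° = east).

The pressure-gradient force points toward the east (bearing 090°).
Geostrophic balance: in the Southern Hemisphere the Coriolis force deflects motion to the left, so the geostrophic wind blows 90° to the left of the pressure-gradient force (low pressure on the right).
Rotating 090° by 90° counterclockwise gives 000° — the wind blows toward the north.

000°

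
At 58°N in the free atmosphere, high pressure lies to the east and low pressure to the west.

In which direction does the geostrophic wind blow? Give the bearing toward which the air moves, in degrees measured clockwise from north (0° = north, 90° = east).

The pressure-gradient force points toward the west (bearing 270°).
Geostrophic balance: in the Northern Hemisphere the Coriolis force deflects motion to the right, so the geostrophic wind blows 90° to the right of the pressure-gradient force (low pressure on the left).
Rotating 270° by 90° clockwise gives 000° — the wind blows toward the north.

000°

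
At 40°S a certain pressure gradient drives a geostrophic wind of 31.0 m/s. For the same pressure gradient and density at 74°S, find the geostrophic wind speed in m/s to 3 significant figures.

20.7 m/s

With the same pressure gradient and density, V_g ∝ 1/f ∝ 1/sin φ.
V₂ = V₁ · sin φ₁ / sin φ₂ = 31.0 × sin 40° / sin 74°
V₂ = 31.0 × 0.6428/0.9613 = 20.7 m/s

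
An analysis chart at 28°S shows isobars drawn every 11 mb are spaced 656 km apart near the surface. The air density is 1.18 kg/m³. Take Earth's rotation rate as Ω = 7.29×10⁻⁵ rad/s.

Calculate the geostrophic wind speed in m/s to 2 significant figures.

Coriolis parameter at 28°S:
f = 2Ω sin φ = 2 × 7.29×10⁻⁵ × sin 28° = 6.84×10⁻⁵ s⁻¹
Pressure gradient: |∂P/∂n| = 1100 Pa / 656000 m = 1.68×10⁻³ Pa/m
Geostrophic balance (pressure-gradient force = Coriolis force):
V_g = (1/(fρ)) |∂P/∂n| = 1.68×10⁻³ / (6.84×10⁻⁵ × 1.18) = 20.8 m/s

21 m/s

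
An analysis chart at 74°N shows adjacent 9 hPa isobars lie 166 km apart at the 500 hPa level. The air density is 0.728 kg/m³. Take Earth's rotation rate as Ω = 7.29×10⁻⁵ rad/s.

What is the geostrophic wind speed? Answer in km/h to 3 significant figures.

191 km/h

Coriolis parameter at 74°N:
f = 2Ω sin φ = 2 × 7.29×10⁻⁵ × sin 74° = 1.40×10⁻⁴ s⁻¹
Pressure gradient: |∂P/∂n| = 900 Pa / 166000 m = 5.42×10⁻³ Pa/m
Geostrophic balance (pressure-gradient force = Coriolis force):
V_g = (1/(fρ)) |∂P/∂n| = 5.42×10⁻³ / (1.40×10⁻⁴ × 0.728) = 53.1 m/s
Converting: 53.1 m/s × 3.6 = 191 km/h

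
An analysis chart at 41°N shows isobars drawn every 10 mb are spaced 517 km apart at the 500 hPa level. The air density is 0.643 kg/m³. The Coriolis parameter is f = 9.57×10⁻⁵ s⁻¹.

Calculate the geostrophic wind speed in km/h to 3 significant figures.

Pressure gradient: |∂P/∂n| = 1000 Pa / 517000 m = 1.93×10⁻³ Pa/m
Geostrophic balance (pressure-gradient force = Coriolis force):
V_g = (1/(fρ)) |∂P/∂n| = 1.93×10⁻³ / (9.57×10⁻⁵ × 0.643) = 31.4 m/s
Converting: 31.4 m/s × 3.6 = 113 km/h

113 km/h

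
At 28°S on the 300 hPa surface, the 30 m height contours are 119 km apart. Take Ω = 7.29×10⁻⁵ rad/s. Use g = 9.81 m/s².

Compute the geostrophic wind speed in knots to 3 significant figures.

70.2 knots

Coriolis parameter at 28°S:
f = 2Ω sin φ = 2 × 7.29×10⁻⁵ × sin 28° = 6.84×10⁻⁵ s⁻¹
Height gradient: |∂Z/∂n| = 30 m / 119000 m = 2.52×10⁻⁴
On a pressure surface, geostrophic balance gives V_g = (g/f)|∂Z/∂n|:
V_g = 9.81 × 2.52×10⁻⁴ / 6.84×10⁻⁵ = 36.1 m/s
Converting: 36.1 m/s × 1.944 = 70.2 knots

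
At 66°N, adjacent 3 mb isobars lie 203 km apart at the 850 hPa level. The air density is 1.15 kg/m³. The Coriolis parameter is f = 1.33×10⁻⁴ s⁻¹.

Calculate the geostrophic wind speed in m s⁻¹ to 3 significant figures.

Pressure gradient: |∂P/∂n| = 300 Pa / 203000 m = 1.48×10⁻³ Pa/m
Geostrophic balance (pressure-gradient force = Coriolis force):
V_g = (1/(fρ)) |∂P/∂n| = 1.48×10⁻³ / (1.33×10⁻⁴ × 1.15) = 9.66 m/s

9.66 m s⁻¹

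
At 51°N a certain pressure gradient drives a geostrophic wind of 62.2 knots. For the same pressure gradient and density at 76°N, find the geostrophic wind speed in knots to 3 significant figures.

49.8 knots

With the same pressure gradient and density, V_g ∝ 1/f ∝ 1/sin φ.
V₂ = V₁ · sin φ₁ / sin φ₂ = 62.2 × sin 51° / sin 76°
V₂ = 62.2 × 0.7771/0.9703 = 49.8 knots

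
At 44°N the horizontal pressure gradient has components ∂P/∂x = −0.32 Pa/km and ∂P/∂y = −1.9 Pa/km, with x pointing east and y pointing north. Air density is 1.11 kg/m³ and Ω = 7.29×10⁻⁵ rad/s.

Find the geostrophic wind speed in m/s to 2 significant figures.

17 m/s

Coriolis parameter at 44°N:
f = 2Ω sin φ = 2 × 7.29×10⁻⁵ × sin 44° = 1.01×10⁻⁴ s⁻¹
Component geostrophic relations (x east, y north):
u_g = −(1/(fρ)) ∂P/∂y,  v_g = (1/(fρ)) ∂P/∂x
u_g = −(−1.9×10⁻³)/(1.01×10⁻⁴ × 1.11) = 16.9 m/s;  v_g = (−0.32×10⁻³)/(1.01×10⁻⁴ × 1.11) = −2.85 m/s
|V_g| = √(u_g² + v_g²) = 17.1 m/s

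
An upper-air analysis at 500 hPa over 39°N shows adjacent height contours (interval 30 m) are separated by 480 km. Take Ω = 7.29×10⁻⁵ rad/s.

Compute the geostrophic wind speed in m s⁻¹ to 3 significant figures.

6.68 m s⁻¹

Coriolis parameter at 39°N:
f = 2Ω sin φ = 2 × 7.29×10⁻⁵ × sin 39° = 9.18×10⁻⁵ s⁻¹
Height gradient: |∂Z/∂n| = 30 m / 480000 m = 6.25×10⁻⁵
On a pressure surface, geostrophic balance gives V_g = (g/f)|∂Z/∂n|:
V_g = 9.81 × 6.25×10⁻⁵ / 9.18×10⁻⁵ = 6.68 m/s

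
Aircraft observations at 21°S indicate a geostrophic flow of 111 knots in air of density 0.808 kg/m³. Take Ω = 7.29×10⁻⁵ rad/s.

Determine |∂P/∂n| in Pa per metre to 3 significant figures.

Coriolis parameter at 21°S:
f = 2Ω sin φ = 2 × 7.29×10⁻⁵ × sin 21° = 5.23×10⁻⁵ s⁻¹
Wind speed in SI: 111 knots = 57.1 m/s
Geostrophic balance rearranged: |∂P/∂n| = f ρ V_g
|∂P/∂n| = 5.23×10⁻⁵ × 0.808 × 57.1 = 2.41×10⁻³ Pa/m

2.41×10⁻³ Pa/m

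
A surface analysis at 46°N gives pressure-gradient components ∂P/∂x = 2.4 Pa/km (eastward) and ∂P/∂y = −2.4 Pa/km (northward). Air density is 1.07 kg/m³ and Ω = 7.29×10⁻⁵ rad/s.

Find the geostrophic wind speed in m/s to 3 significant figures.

30.2 m/s

Coriolis parameter at 46°N:
f = 2Ω sin φ = 2 × 7.29×10⁻⁵ × sin 46° = 1.05×10⁻⁴ s⁻¹
Component geostrophic relations (x east, y north):
u_g = −(1/(fρ)) ∂P/∂y,  v_g = (1/(fρ)) ∂P/∂x
u_g = −(−2.4×10⁻³)/(1.05×10⁻⁴ × 1.07) = 21.4 m/s;  v_g = (2.4×10⁻³)/(1.05×10⁻⁴ × 1.07) = 21.4 m/s
|V_g| = √(u_g² + v_g²) = 30.2 m/s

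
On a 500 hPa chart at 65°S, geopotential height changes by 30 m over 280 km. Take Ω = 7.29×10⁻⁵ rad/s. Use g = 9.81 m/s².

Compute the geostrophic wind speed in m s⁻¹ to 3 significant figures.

Coriolis parameter at 65°S:
f = 2Ω sin φ = 2 × 7.29×10⁻⁵ × sin 65° = 1.32×10⁻⁴ s⁻¹
Height gradient: |∂Z/∂n| = 30 m / 280000 m = 1.07×10⁻⁴
On a pressure surface, geostrophic balance gives V_g = (g/f)|∂Z/∂n|:
V_g = 9.81 × 1.07×10⁻⁴ / 1.32×10⁻⁴ = 7.95 m/s

7.95 m s⁻¹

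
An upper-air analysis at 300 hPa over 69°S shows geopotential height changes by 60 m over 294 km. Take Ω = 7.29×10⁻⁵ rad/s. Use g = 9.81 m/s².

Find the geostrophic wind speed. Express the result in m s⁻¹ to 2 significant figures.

Coriolis parameter at 69°S:
f = 2Ω sin φ = 2 × 7.29×10⁻⁵ × sin 69° = 1.36×10⁻⁴ s⁻¹
Height gradient: |∂Z/∂n| = 60 m / 294000 m = 2.04×10⁻⁴
On a pressure surface, geostrophic balance gives V_g = (g/f)|∂Z/∂n|:
V_g = 9.81 × 2.04×10⁻⁴ / 1.36×10⁻⁴ = 14.7 m/s

15 m s⁻¹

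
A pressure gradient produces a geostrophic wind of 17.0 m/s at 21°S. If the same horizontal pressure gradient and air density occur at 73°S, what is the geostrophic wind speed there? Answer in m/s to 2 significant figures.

With the same pressure gradient and density, V_g ∝ 1/f ∝ 1/sin φ.
V₂ = V₁ · sin φ₁ / sin φ₂ = 17.0 × sin 21° / sin 73°
V₂ = 17.0 × 0.3584/0.9563 = 6.4 m/s

6.4 m/s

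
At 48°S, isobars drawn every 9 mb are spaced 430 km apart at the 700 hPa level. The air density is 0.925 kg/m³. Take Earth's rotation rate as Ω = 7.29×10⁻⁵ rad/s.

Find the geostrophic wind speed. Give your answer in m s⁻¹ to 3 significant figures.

20.9 m s⁻¹

Coriolis parameter at 48°S:
f = 2Ω sin φ = 2 × 7.29×10⁻⁵ × sin 48° = 1.08×10⁻⁴ s⁻¹
Pressure gradient: |∂P/∂n| = 900 Pa / 430000 m = 2.09×10⁻³ Pa/m
Geostrophic balance (pressure-gradient force = Coriolis force):
V_g = (1/(fρ)) |∂P/∂n| = 2.09×10⁻³ / (1.08×10⁻⁴ × 0.925) = 20.9 m/s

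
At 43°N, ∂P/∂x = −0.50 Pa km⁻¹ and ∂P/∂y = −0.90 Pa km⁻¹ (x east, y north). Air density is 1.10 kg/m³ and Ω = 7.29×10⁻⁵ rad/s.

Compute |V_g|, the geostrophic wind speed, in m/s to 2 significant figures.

9.4 m/s

Coriolis parameter at 43°N:
f = 2Ω sin φ = 2 × 7.29×10⁻⁵ × sin 43° = 9.94×10⁻⁵ s⁻¹
Component geostrophic relations (x east, y north):
u_g = −(1/(fρ)) ∂P/∂y,  v_g = (1/(fρ)) ∂P/∂x
u_g = −(−0.90×10⁻³)/(9.94×10⁻⁵ × 1.10) = 8.23 m/s;  v_g = (−0.50×10⁻³)/(9.94×10⁻⁵ × 1.10) = −4.57 m/s
|V_g| = √(u_g² + v_g²) = 9.41 m/s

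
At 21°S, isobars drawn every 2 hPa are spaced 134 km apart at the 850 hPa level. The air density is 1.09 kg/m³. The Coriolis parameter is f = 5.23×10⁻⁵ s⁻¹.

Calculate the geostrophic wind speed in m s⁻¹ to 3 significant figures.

Pressure gradient: |∂P/∂n| = 200 Pa / 134000 m = 1.49×10⁻³ Pa/m
Geostrophic balance (pressure-gradient force = Coriolis force):
V_g = (1/(fρ)) |∂P/∂n| = 1.49×10⁻³ / (5.23×10⁻⁵ × 1.09) = 26.2 m/s

26.2 m s⁻¹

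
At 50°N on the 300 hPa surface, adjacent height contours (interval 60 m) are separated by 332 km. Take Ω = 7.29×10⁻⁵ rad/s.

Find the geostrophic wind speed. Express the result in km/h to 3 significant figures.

Coriolis parameter at 50°N:
f = 2Ω sin φ = 2 × 7.29×10⁻⁵ × sin 50° = 1.12×10⁻⁴ s⁻¹
Height gradient: |∂Z/∂n| = 60 m / 332000 m = 1.81×10⁻⁴
On a pressure surface, geostrophic balance gives V_g = (g/f)|∂Z/∂n|:
V_g = 9.81 × 1.81×10⁻⁴ / 1.12×10⁻⁴ = 15.9 m/s
Converting: 15.9 m/s × 3.6 = 57.1 km/h

57.1 km/h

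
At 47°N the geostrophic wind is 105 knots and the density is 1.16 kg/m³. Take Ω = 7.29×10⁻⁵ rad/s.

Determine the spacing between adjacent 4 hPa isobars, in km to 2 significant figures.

Coriolis parameter at 47°N:
f = 2Ω sin φ = 2 × 7.29×10⁻⁵ × sin 47° = 1.07×10⁻⁴ s⁻¹
Wind speed in SI: 105 knots = 54.0 m/s
Geostrophic balance rearranged: |∂P/∂n| = f ρ V_g
|∂P/∂n| = 1.07×10⁻⁴ × 1.16 × 54.0 = 6.68×10⁻³ Pa/m
Isobar spacing: Δn = ΔP/|∂P/∂n| = 400 Pa / 6.68×10⁻³ Pa/m = 59867 m ≈ 60 km

60 km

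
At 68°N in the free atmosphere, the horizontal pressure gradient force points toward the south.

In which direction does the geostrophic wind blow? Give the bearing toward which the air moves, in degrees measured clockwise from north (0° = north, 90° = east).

270°

The pressure-gradient force points toward the south (bearing 180°).
Geostrophic balance: in the Northern Hemisphere the Coriolis force deflects motion to the right, so the geostrophic wind blows 90° to the right of the pressure-gradient force (low pressure on the left).
Rotating 180° by 90° clockwise gives 270° — the wind blows toward the west.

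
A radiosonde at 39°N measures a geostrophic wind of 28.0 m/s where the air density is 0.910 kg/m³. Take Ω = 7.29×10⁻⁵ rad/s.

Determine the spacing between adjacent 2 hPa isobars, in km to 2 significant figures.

Coriolis parameter at 39°N:
f = 2Ω sin φ = 2 × 7.29×10⁻⁵ × sin 39° = 9.18×10⁻⁵ s⁻¹
Geostrophic balance rearranged: |∂P/∂n| = f ρ V_g
|∂P/∂n| = 9.18×10⁻⁵ × 0.910 × 28.0 = 2.34×10⁻³ Pa/m
Isobar spacing: Δn = ΔP/|∂P/∂n| = 200 Pa / 2.34×10⁻³ Pa/m = 85546 m ≈ 86 km

86 km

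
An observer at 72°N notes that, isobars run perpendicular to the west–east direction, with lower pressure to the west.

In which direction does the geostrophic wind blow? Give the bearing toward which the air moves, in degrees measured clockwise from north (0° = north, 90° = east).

The pressure-gradient force points toward the west (bearing 270°).
Geostrophic balance: in the Northern Hemisphere the Coriolis force deflects motion to the right, so the geostrophic wind blows 90° to the right of the pressure-gradient force (low pressure on the left).
Rotating 270° by 90° clockwise gives 000° — the wind blows toward the north.

000°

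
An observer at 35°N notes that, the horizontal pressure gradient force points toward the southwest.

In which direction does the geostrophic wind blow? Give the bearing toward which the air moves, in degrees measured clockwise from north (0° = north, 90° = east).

The pressure-gradient force points toward the southwest (bearing 225°).
Geostrophic balance: in the Northern Hemisphere the Coriolis force deflects motion to the right, so the geostrophic wind blows 90° to the right of the pressure-gradient force (low pressure on the left).
Rotating 225° by 90° clockwise gives 315° — the wind blows toward the northwest.

315°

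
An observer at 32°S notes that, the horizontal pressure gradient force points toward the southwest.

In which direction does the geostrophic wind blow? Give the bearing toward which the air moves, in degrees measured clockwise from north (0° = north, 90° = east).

135°

The pressure-gradient force points toward the southwest (bearing 225°).
Geostrophic balance: in the Southern Hemisphere the Coriolis force deflects motion to the left, so the geostrophic wind blows 90° to the left of the pressure-gradient force (low pressure on the right).
Rotating 225° by 90° counterclockwise gives 135° — the wind blows toward the southeast.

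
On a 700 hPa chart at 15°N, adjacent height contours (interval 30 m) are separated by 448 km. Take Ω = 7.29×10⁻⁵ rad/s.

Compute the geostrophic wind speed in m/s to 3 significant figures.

Coriolis parameter at 15°N:
f = 2Ω sin φ = 2 × 7.29×10⁻⁵ × sin 15° = 3.77×10⁻⁵ s⁻¹
Height gradient: |∂Z/∂n| = 30 m / 448000 m = 6.70×10⁻⁵
On a pressure surface, geostrophic balance gives V_g = (g/f)|∂Z/∂n|:
V_g = 9.81 × 6.70×10⁻⁵ / 3.77×10⁻⁵ = 17.4 m/s

17.4 m/s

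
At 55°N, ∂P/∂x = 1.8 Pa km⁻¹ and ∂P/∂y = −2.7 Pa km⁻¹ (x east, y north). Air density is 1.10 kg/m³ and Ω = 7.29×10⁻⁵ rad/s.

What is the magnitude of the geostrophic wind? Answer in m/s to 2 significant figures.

25 m/s

Coriolis parameter at 55°N:
f = 2Ω sin φ = 2 × 7.29×10⁻⁵ × sin 55° = 1.19×10⁻⁴ s⁻¹
Component geostrophic relations (x east, y north):
u_g = −(1/(fρ)) ∂P/∂y,  v_g = (1/(fρ)) ∂P/∂x
u_g = −(−2.7×10⁻³)/(1.19×10⁻⁴ × 1.10) = 20.6 m/s;  v_g = (1.8×10⁻³)/(1.19×10⁻⁴ × 1.10) = 13.7 m/s
|V_g| = √(u_g² + v_g²) = 24.7 m/s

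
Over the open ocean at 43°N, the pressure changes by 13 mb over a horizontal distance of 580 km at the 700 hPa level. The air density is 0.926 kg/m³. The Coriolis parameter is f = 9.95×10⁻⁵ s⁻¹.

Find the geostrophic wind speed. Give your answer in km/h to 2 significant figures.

88 km/h

Pressure gradient: |∂P/∂n| = 1300 Pa / 580000 m = 2.24×10⁻³ Pa/m
Geostrophic balance (pressure-gradient force = Coriolis force):
V_g = (1/(fρ)) |∂P/∂n| = 2.24×10⁻³ / (9.95×10⁻⁵ × 0.926) = 24.3 m/s
Converting: 24.3 m/s × 3.6 = 88 km/h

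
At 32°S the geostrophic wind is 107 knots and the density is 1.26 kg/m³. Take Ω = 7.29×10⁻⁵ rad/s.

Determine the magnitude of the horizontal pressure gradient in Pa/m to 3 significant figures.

Coriolis parameter at 32°S:
f = 2Ω sin φ = 2 × 7.29×10⁻⁵ × sin 32° = 7.73×10⁻⁵ s⁻¹
Wind speed in SI: 107 knots = 55.0 m/s
Geostrophic balance rearranged: |∂P/∂n| = f ρ V_g
|∂P/∂n| = 7.73×10⁻⁵ × 1.26 × 55.0 = 5.36×10⁻³ Pa/m

5.36×10⁻³ Pa/m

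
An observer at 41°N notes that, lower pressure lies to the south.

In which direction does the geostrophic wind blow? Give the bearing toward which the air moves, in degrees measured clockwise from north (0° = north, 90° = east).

270°

The pressure-gradient force points toward the south (bearing 180°).
Geostrophic balance: in the Northern Hemisphere the Coriolis force deflects motion to the right, so the geostrophic wind blows 90° to the right of the pressure-gradient force (low pressure on the left).
Rotating 180° by 90° clockwise gives 270° — the wind blows toward the west.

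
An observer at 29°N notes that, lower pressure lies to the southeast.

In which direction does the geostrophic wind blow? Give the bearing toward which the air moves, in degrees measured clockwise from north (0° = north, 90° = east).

225°

The pressure-gradient force points toward the southeast (bearing 135°).
Geostrophic balance: in the Northern Hemisphere the Coriolis force deflects motion to the right, so the geostrophic wind blows 90° to the right of the pressure-gradient force (low pressure on the left).
Rotating 135° by 90° clockwise gives 225° — the wind blows toward the southwest.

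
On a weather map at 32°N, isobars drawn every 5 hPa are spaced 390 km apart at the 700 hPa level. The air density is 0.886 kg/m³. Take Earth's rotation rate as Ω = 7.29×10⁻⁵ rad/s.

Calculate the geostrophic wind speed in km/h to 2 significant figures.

67 km/h

Coriolis parameter at 32°N:
f = 2Ω sin φ = 2 × 7.29×10⁻⁵ × sin 32° = 7.73×10⁻⁵ s⁻¹
Pressure gradient: |∂P/∂n| = 500 Pa / 390000 m = 1.28×10⁻³ Pa/m
Geostrophic balance (pressure-gradient force = Coriolis force):
V_g = (1/(fρ)) |∂P/∂n| = 1.28×10⁻³ / (7.73×10⁻⁵ × 0.886) = 18.7 m/s
Converting: 18.7 m/s × 3.6 = 67 km/h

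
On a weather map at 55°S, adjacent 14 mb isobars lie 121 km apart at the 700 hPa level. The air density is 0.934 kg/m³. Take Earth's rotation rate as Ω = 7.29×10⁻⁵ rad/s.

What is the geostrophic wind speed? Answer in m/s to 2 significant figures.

100 m/s

Coriolis parameter at 55°S:
f = 2Ω sin φ = 2 × 7.29×10⁻⁵ × sin 55° = 1.19×10⁻⁴ s⁻¹
Pressure gradient: |∂P/∂n| = 1400 Pa / 121000 m = 1.16×10⁻² Pa/m
Geostrophic balance (pressure-gradient force = Coriolis force):
V_g = (1/(fρ)) |∂P/∂n| = 1.16×10⁻² / (1.19×10⁻⁴ × 0.934) = 104 m/s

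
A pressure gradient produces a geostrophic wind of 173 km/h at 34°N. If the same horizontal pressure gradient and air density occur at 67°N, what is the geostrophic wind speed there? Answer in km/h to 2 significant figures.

With the same pressure gradient and density, V_g ∝ 1/f ∝ 1/sin φ.
V₂ = V₁ · sin φ₁ / sin φ₂ = 173 × sin 34° / sin 67°
V₂ = 173 × 0.5592/0.9205 = 110 km/h

110 km/h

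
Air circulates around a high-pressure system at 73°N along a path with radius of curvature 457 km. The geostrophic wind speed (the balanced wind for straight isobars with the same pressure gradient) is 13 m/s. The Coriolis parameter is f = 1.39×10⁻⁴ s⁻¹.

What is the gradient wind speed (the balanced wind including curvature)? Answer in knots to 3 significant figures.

Around a high, pressure-gradient force acts outward with centrifugal, so Coriolis balances both:
fV = (1/ρ)|∂P/∂n| + V²/R  →  V² − fR·V + fR·V_g = 0
With fR = 1.39×10⁻⁴ × 457×10³ m = 63.5 m/s:
V = [fR − √((fR)² − 4 fR V_g)]/2 = [63.5 − √(63.5² − 4×63.5×13)]/2 = 18.2 m/s
Supergeostrophic (V > V_g = 13 m/s), as expected around a high.
Converting: 18.2 m/s × 1.944 = 35.4 knots

35.4 knots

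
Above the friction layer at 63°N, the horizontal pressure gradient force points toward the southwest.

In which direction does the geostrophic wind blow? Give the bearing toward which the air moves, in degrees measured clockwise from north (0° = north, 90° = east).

315°

The pressure-gradient force points toward the southwest (bearing 225°).
Geostrophic balance: in the Northern Hemisphere the Coriolis force deflects motion to the right, so the geostrophic wind blows 90° to the right of the pressure-gradient force (low pressure on the left).
Rotating 225° by 90° clockwise gives 315° — the wind blows toward the northwest.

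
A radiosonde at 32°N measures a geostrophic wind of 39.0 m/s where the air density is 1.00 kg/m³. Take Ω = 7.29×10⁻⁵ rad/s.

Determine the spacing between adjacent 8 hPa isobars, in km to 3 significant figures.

Coriolis parameter at 32°N:
f = 2Ω sin φ = 2 × 7.29×10⁻⁵ × sin 32° = 7.73×10⁻⁵ s⁻¹
Geostrophic balance rearranged: |∂P/∂n| = f ρ V_g
|∂P/∂n| = 7.73×10⁻⁵ × 1.00 × 39.0 = 3.01×10⁻³ Pa/m
Isobar spacing: Δn = ΔP/|∂P/∂n| = 800 Pa / 3.01×10⁻³ Pa/m = 265496 m ≈ 265 km

265 km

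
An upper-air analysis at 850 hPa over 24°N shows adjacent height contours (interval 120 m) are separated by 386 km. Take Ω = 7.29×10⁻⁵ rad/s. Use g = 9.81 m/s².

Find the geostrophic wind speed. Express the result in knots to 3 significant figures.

Coriolis parameter at 24°N:
f = 2Ω sin φ = 2 × 7.29×10⁻⁵ × sin 24° = 5.93×10⁻⁵ s⁻¹
Height gradient: |∂Z/∂n| = 120 m / 386000 m = 3.11×10⁻⁴
On a pressure surface, geostrophic balance gives V_g = (g/f)|∂Z/∂n|:
V_g = 9.81 × 3.11×10⁻⁴ / 5.93×10⁻⁵ = 51.4 m/s
Converting: 51.4 m/s × 1.944 = 100.0 knots

100.0 knots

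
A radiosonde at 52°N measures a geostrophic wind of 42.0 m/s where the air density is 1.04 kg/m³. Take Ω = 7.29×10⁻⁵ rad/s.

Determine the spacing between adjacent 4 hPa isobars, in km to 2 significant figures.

80 km

Coriolis parameter at 52°N:
f = 2Ω sin φ = 2 × 7.29×10⁻⁵ × sin 52° = 1.15×10⁻⁴ s⁻¹
Geostrophic balance rearranged: |∂P/∂n| = f ρ V_g
|∂P/∂n| = 1.15×10⁻⁴ × 1.04 × 42.0 = 5.02×10⁻³ Pa/m
Isobar spacing: Δn = ΔP/|∂P/∂n| = 400 Pa / 5.02×10⁻³ Pa/m = 79705 m ≈ 80 km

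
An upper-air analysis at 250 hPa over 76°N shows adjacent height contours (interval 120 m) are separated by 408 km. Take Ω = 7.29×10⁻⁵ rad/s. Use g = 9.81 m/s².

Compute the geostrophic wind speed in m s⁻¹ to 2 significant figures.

20 m s⁻¹

Coriolis parameter at 76°N:
f = 2Ω sin φ = 2 × 7.29×10⁻⁵ × sin 76° = 1.41×10⁻⁴ s⁻¹
Height gradient: |∂Z/∂n| = 120 m / 408000 m = 2.94×10⁻⁴
On a pressure surface, geostrophic balance gives V_g = (g/f)|∂Z/∂n|:
V_g = 9.81 × 2.94×10⁻⁴ / 1.41×10⁻⁴ = 20.4 m/s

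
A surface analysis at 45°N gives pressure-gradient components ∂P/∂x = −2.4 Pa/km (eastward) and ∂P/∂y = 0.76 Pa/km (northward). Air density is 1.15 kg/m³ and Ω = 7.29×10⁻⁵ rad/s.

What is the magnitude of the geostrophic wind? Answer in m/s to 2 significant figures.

21 m/s

Coriolis parameter at 45°N:
f = 2Ω sin φ = 2 × 7.29×10⁻⁵ × sin 45° = 1.03×10⁻⁴ s⁻¹
Component geostrophic relations (x east, y north):
u_g = −(1/(fρ)) ∂P/∂y,  v_g = (1/(fρ)) ∂P/∂x
u_g = −(0.76×10⁻³)/(1.03×10⁻⁴ × 1.15) = −6.41 m/s;  v_g = (−2.4×10⁻³)/(1.03×10⁻⁴ × 1.15) = −20.2 m/s
|V_g| = √(u_g² + v_g²) = 21.2 m/s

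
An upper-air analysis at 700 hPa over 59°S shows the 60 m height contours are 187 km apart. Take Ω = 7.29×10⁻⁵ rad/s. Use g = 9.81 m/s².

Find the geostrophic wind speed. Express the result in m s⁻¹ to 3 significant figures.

25.2 m s⁻¹

Coriolis parameter at 59°S:
f = 2Ω sin φ = 2 × 7.29×10⁻⁵ × sin 59° = 1.25×10⁻⁴ s⁻¹
Height gradient: |∂Z/∂n| = 60 m / 187000 m = 3.21×10⁻⁴
On a pressure surface, geostrophic balance gives V_g = (g/f)|∂Z/∂n|:
V_g = 9.81 × 3.21×10⁻⁴ / 1.25×10⁻⁴ = 25.2 m/s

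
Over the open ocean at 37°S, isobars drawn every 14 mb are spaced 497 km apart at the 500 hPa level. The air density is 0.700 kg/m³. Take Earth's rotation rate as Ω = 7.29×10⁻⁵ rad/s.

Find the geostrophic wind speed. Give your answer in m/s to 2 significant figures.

Coriolis parameter at 37°S:
f = 2Ω sin φ = 2 × 7.29×10⁻⁵ × sin 37° = 8.77×10⁻⁵ s⁻¹
Pressure gradient: |∂P/∂n| = 1400 Pa / 497000 m = 2.82×10⁻³ Pa/m
Geostrophic balance (pressure-gradient force = Coriolis force):
V_g = (1/(fρ)) |∂P/∂n| = 2.82×10⁻³ / (8.77×10⁻⁵ × 0.700) = 45.9 m/s

46 m/s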